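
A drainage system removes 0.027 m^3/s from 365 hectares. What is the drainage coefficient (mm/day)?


DC = Q * 86400 / (A * 10000) * 1000
DC = 0.027 * 86400 / (365 * 10000) * 1000
DC = 2332800.0000 / 3650000

0.6391 mm/day


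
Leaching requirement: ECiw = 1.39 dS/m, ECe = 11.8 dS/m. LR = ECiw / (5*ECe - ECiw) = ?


LR = ECiw / (5*ECe - ECiw)
LR = 1.39 / (5*11.8 - 1.39)
LR = 1.39 / 57.6100

0.0241


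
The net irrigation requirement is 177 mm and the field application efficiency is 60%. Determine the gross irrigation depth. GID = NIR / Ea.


Ea = 60% = 0.6
GID = NIR / Ea = 177 / 0.6 = 295.0000 mm

295.0000 mm


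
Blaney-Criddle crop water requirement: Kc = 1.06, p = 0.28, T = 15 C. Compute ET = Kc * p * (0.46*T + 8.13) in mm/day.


ET = Kc * p * (0.46*T + 8.13)
ET = 1.06 * 0.28 * (0.46*15 + 8.13)
ET = 1.06 * 0.28 * 15.0300

4.4609 mm/day


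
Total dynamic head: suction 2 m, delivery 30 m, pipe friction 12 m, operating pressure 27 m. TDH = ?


TDH = Hs + Hd + hf + Hp = 2 + 30 + 12 + 27 = 71

71 m


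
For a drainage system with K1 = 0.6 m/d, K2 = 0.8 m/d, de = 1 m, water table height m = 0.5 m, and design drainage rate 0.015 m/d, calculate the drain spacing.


S^2 = 8*K2*de*m/q + 4*K1*m^2/q
S^2 = 8*0.8*1*0.5/0.015 + 4*0.6*0.5^2/0.015
S = sqrt(253.3333)

15.9164 m


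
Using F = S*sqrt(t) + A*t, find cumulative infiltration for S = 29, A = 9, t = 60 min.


F = S*sqrt(t) + A*t
F = 29*sqrt(60) + 9*60
F = 29*7.745967 + 540

764.6330 mm


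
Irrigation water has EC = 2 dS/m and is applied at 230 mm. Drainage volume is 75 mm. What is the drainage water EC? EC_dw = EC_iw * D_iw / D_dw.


EC_dw = EC_iw * D_iw / D_dw
EC_dw = 2 * 230 / 75
EC_dw = 460 / 75

6.1333 dS/m


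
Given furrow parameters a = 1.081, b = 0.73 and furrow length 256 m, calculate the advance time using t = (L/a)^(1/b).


t = (L/a)^(1/b)
t = (256/1.081)^(1/0.73)
t = 236.817761^(1/0.73)

1789.0492 min


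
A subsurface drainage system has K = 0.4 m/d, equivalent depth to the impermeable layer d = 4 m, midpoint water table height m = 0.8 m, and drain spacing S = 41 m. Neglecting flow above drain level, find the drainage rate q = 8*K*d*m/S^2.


q = 8*K*d*m/S^2
q = 8*0.4*4*0.8/41^2
q = 10.2400 / 1681

0.0061 m/d


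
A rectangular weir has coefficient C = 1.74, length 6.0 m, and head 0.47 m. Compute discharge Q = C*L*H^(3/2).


Q = C * L * H^(3/2) = 1.74 * 6.0 * 0.47^1.5 = 1.74 * 6.0 * 0.322216

3.3639 m^3/s


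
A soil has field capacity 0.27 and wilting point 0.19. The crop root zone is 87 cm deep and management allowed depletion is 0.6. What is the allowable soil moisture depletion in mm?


SMD = (FC - PWP) * d * MAD * 10
SMD = (0.27 - 0.19) * 87 * 0.6 * 10
SMD = 0.0800 * 87 * 0.6 * 10

41.7600 mm


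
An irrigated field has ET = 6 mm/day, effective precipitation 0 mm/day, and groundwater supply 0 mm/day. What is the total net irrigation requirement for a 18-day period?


Daily deficit = ET - Pe - GW = 6 - 0 - 0 = 6 mm/day
NIR = 6 * 18 = 108 mm

108.0000 mm


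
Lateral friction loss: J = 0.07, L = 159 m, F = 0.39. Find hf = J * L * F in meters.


hf = J * L * F = 0.07 * 159 * 0.39 = 4.3407 m

4.3407 m


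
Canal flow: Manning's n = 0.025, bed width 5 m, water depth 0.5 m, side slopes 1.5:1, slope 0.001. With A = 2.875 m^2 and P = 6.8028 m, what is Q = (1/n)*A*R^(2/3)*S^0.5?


R = A/P = 2.875/6.8028 = 0.422620
Q = (1/0.025) * 2.875 * 0.422620^(2/3) * 0.001^0.5

2.0480 m^3/s


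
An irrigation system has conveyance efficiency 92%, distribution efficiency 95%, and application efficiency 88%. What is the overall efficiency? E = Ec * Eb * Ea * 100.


Ec = 0.92, Eb = 0.95, Ea = 0.88
E = 0.92 * 0.95 * 0.88 * 100 = 76.9120%

76.9120 %


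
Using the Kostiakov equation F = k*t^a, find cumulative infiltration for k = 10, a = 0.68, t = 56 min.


F = k * t^a = 10 * 56^0.68
F = 10 * 15.444287

154.4429 mm


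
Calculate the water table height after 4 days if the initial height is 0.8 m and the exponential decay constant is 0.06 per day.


m = m0 * exp(-k*t)
m = 0.8 * exp(-0.06 * 4)
m = 0.8 * exp(-0.2400)

0.6293 m


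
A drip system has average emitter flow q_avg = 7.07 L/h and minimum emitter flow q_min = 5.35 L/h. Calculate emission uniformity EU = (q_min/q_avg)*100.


EU = (q_min/q_avg)*100 = (5.35/7.07)*100 = 75.6719%

75.6719 %


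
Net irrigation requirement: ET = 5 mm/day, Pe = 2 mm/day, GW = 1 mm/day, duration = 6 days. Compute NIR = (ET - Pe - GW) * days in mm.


Daily deficit = ET - Pe - GW = 5 - 2 - 1 = 2 mm/day
NIR = 2 * 6 = 12 mm

12.0000 mm


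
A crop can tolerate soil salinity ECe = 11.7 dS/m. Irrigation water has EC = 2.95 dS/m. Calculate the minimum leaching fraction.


LR = ECiw / (5*ECe - ECiw)
LR = 2.95 / (5*11.7 - 2.95)
LR = 2.95 / 55.5500

0.0531


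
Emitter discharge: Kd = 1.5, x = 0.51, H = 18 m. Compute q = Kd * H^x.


q = Kd * H^x = 1.5 * 18^0.51 = 1.5 * 4.367058

6.5506 L/h


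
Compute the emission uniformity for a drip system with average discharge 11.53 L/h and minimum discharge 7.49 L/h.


EU = (q_min/q_avg)*100 = (7.49/11.53)*100 = 64.9610%

64.9610 %


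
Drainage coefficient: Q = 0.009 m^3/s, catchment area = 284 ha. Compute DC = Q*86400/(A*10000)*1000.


DC = Q * 86400 / (A * 10000) * 1000
DC = 0.009 * 86400 / (284 * 10000) * 1000
DC = 777600.0000 / 2840000

0.2738 mm/day


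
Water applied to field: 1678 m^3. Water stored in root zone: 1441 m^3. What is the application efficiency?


Ea = V_root / V_field * 100 = 1441 / 1678 * 100 = 85.8760%

85.8760 %


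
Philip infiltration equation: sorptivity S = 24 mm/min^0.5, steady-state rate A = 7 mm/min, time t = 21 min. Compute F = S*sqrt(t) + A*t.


F = S*sqrt(t) + A*t
F = 24*sqrt(21) + 7*21
F = 24*4.582576 + 147

256.9818 mm


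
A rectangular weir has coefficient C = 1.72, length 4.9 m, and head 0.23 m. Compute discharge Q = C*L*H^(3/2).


Q = C * L * H^(3/2) = 1.72 * 4.9 * 0.23^1.5 = 1.72 * 4.9 * 0.110304

0.9296 m^3/s


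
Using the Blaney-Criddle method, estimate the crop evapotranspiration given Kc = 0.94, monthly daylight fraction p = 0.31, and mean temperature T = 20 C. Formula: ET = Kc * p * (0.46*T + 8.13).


ET = Kc * p * (0.46*T + 8.13)
ET = 0.94 * 0.31 * (0.46*20 + 8.13)
ET = 0.94 * 0.31 * 17.3300

5.0500 mm/day


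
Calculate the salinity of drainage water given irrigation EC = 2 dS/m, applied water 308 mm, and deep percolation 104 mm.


EC_dw = EC_iw * D_iw / D_dw
EC_dw = 2 * 308 / 104
EC_dw = 616 / 104

5.9231 dS/m


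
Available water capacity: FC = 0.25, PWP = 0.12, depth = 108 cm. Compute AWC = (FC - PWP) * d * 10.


AWC = (FC - PWP) * d * 10
AWC = (0.25 - 0.12) * 108 * 10
AWC = 0.1300 * 108 * 10

140.4000 mm


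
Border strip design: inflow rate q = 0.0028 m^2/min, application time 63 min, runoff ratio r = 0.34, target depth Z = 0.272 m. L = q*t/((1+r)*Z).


L = q*t/((1+r)*Z)
L = 0.0028*63/((1+0.34)*0.272)
L = 0.1764/0.36448

0.4840 m


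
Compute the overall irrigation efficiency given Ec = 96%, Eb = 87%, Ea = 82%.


Ec = 0.96, Eb = 0.87, Ea = 0.82
E = 0.96 * 0.87 * 0.82 * 100 = 68.4864%

68.4864 %


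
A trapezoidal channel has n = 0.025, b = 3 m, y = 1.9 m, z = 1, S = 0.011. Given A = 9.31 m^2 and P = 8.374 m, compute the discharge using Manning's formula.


R = A/P = 9.31/8.374 = 1.111775
Q = (1/0.025) * 9.31 * 1.111775^(2/3) * 0.011^0.5

41.9164 m^3/s


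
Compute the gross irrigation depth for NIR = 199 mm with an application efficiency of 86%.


Ea = 86% = 0.86
GID = NIR / Ea = 199 / 0.86 = 231.3953 mm

231.3953 mm


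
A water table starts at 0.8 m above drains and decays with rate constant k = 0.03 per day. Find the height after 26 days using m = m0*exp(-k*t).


m = m0 * exp(-k*t)
m = 0.8 * exp(-0.03 * 26)
m = 0.8 * exp(-0.7800)

0.3667 m


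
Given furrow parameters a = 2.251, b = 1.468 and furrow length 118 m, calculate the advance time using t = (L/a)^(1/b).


t = (L/a)^(1/b)
t = (118/2.251)^(1/1.468)
t = 52.421146^(1/1.468)

14.8363 min


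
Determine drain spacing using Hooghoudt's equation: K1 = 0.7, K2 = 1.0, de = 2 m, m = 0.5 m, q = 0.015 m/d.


S^2 = 8*K2*de*m/q + 4*K1*m^2/q
S^2 = 8*1.0*2*0.5/0.015 + 4*0.7*0.5^2/0.015
S = sqrt(580.0000)

24.0832 m


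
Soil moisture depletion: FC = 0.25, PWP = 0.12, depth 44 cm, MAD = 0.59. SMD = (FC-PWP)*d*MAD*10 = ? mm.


SMD = (FC - PWP) * d * MAD * 10
SMD = (0.25 - 0.12) * 44 * 0.59 * 10
SMD = 0.1300 * 44 * 0.59 * 10

33.7480 mm


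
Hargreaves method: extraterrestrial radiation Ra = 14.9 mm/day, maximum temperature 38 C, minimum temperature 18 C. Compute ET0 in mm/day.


Tmean = (Tmax + Tmin)/2 = (38 + 18)/2 = 28.0
ET0 = 0.0023 * 14.9 * (28.0 + 17.8) * sqrt(38 - 18)
ET0 = 0.0023 * 14.9 * 45.8 * 4.472136

7.0193 mm/day


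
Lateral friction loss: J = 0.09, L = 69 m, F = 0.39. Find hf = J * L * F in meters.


hf = J * L * F = 0.09 * 69 * 0.39 = 2.4219 m

2.4219 m


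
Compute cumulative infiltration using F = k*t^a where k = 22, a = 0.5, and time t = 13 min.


F = k * t^a = 22 * 13^0.5
F = 22 * 3.605551

79.3221 mm


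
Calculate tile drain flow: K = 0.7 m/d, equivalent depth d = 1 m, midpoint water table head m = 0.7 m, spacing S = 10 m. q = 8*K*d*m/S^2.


q = 8*K*d*m/S^2
q = 8*0.7*1*0.7/10^2
q = 3.9200 / 100

0.0392 m/d


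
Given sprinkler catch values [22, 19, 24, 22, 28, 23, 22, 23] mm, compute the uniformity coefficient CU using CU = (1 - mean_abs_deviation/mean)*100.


mean = 22.875000 mm
MAD = 1.625000 mm
CU = (1 - 1.625000/22.875000)*100

92.8962 %


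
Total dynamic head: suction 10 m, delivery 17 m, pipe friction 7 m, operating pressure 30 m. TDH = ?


TDH = Hs + Hd + hf + Hp = 10 + 17 + 7 + 30 = 64

64 m


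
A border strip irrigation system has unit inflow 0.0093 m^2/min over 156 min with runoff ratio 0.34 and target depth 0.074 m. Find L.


L = q*t/((1+r)*Z)
L = 0.0093*156/((1+0.34)*0.074)
L = 1.4508/0.09916

14.6309 m


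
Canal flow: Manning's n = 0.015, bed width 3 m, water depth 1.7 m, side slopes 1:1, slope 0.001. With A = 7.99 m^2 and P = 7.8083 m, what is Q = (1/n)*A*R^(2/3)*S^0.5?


R = A/P = 7.99/7.8083 = 1.023270
Q = (1/0.015) * 7.99 * 1.023270^(2/3) * 0.001^0.5

17.1047 m^3/s


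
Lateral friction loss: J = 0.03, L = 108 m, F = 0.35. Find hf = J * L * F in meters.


hf = J * L * F = 0.03 * 108 * 0.35 = 1.1340 m

1.1340 m


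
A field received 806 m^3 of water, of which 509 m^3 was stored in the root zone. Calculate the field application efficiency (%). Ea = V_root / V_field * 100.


Ea = V_root / V_field * 100 = 509 / 806 * 100 = 63.1514%

63.1514 %


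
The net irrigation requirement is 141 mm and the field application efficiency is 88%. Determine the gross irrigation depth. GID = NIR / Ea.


Ea = 88% = 0.88
GID = NIR / Ea = 141 / 0.88 = 160.2273 mm

160.2273 mm


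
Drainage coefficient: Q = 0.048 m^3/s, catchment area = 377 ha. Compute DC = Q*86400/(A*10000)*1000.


DC = Q * 86400 / (A * 10000) * 1000
DC = 0.048 * 86400 / (377 * 10000) * 1000
DC = 4147200.0000 / 3770000

1.1001 mm/day


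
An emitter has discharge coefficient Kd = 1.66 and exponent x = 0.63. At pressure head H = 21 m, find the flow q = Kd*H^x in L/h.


q = Kd * H^x = 1.66 * 21^0.63 = 1.66 * 6.807665

11.3007 L/h


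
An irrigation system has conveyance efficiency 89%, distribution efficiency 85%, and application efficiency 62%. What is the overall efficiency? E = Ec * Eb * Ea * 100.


Ec = 0.89, Eb = 0.85, Ea = 0.62
E = 0.89 * 0.85 * 0.62 * 100 = 46.9030%

46.9030 %


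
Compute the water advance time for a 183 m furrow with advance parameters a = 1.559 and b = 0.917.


t = (L/a)^(1/b)
t = (183/1.559)^(1/0.917)
t = 117.382938^(1/0.917)

180.6884 min


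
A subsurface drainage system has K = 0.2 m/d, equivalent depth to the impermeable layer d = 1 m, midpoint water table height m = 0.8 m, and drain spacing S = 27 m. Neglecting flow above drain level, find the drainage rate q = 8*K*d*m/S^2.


q = 8*K*d*m/S^2
q = 8*0.2*1*0.8/27^2
q = 1.2800 / 729

0.0018 m/d


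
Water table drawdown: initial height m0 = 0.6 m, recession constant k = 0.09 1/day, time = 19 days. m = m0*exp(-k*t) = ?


m = m0 * exp(-k*t)
m = 0.6 * exp(-0.09 * 19)
m = 0.6 * exp(-1.7100)

0.1085 m


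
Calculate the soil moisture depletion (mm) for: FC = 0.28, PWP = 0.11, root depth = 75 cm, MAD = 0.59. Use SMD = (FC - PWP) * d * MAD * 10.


SMD = (FC - PWP) * d * MAD * 10
SMD = (0.28 - 0.11) * 75 * 0.59 * 10
SMD = 0.1700 * 75 * 0.59 * 10

75.2250 mm


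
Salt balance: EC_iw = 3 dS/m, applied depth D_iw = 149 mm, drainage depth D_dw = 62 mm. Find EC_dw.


EC_dw = EC_iw * D_iw / D_dw
EC_dw = 3 * 149 / 62
EC_dw = 447 / 62

7.2097 dS/m


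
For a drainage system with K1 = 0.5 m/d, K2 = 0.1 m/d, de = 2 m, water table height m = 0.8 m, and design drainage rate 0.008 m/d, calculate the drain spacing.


S^2 = 8*K2*de*m/q + 4*K1*m^2/q
S^2 = 8*0.1*2*0.8/0.008 + 4*0.5*0.8^2/0.008
S = sqrt(320.0000)

17.8885 m


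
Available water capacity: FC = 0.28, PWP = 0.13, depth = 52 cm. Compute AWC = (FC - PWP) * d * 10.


AWC = (FC - PWP) * d * 10
AWC = (0.28 - 0.13) * 52 * 10
AWC = 0.1500 * 52 * 10

78.0000 mm


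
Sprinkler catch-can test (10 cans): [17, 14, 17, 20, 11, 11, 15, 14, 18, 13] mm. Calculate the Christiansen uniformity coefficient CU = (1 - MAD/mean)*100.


mean = 15.000000 mm
MAD = 2.400000 mm
CU = (1 - 2.400000/15.000000)*100

84.0000 %


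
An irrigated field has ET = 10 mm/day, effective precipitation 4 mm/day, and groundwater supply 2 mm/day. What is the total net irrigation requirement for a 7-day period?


Daily deficit = ET - Pe - GW = 10 - 4 - 2 = 4 mm/day
NIR = 4 * 7 = 28 mm

28.0000 mm


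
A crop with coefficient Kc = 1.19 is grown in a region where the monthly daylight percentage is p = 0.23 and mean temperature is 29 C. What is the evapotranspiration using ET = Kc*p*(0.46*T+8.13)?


ET = Kc * p * (0.46*T + 8.13)
ET = 1.19 * 0.23 * (0.46*29 + 8.13)
ET = 1.19 * 0.23 * 21.4700

5.8763 mm/day


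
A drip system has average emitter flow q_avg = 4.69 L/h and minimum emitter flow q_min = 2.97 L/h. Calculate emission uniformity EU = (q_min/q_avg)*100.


EU = (q_min/q_avg)*100 = (2.97/4.69)*100 = 63.3262%

63.3262 %


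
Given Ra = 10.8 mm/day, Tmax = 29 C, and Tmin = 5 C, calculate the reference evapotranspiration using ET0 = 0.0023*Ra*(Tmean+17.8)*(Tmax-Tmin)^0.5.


Tmean = (Tmax + Tmin)/2 = (29 + 5)/2 = 17.0
ET0 = 0.0023 * 10.8 * (17.0 + 17.8) * sqrt(29 - 5)
ET0 = 0.0023 * 10.8 * 34.8 * 4.898979

4.2348 mm/day


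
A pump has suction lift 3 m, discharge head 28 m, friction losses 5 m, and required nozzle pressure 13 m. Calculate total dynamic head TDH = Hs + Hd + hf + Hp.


TDH = Hs + Hd + hf + Hp = 3 + 28 + 5 + 13 = 49

49 m


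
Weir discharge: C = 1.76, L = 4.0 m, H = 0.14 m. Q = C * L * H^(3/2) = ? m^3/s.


Q = C * L * H^(3/2) = 1.76 * 4.0 * 0.14^1.5 = 1.76 * 4.0 * 0.052383

0.3688 m^3/s


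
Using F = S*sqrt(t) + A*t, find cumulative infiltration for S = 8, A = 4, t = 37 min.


F = S*sqrt(t) + A*t
F = 8*sqrt(37) + 4*37
F = 8*6.082763 + 148

196.6621 mm


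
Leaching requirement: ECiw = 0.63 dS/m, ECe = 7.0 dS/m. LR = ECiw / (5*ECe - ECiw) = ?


LR = ECiw / (5*ECe - ECiw)
LR = 0.63 / (5*7.0 - 0.63)
LR = 0.63 / 34.3700

0.0183


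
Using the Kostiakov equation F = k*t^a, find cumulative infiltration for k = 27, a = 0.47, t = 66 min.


F = k * t^a = 27 * 66^0.47
F = 27 * 7.164496

193.4414 mm


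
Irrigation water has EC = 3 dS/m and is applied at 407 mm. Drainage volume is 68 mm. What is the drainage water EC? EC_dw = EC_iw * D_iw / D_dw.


EC_dw = EC_iw * D_iw / D_dw
EC_dw = 3 * 407 / 68
EC_dw = 1221 / 68

17.9559 dS/m


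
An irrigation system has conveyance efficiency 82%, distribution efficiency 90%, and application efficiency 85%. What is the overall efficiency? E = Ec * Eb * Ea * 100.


Ec = 0.82, Eb = 0.9, Ea = 0.85
E = 0.82 * 0.9 * 0.85 * 100 = 62.7300%

62.7300 %


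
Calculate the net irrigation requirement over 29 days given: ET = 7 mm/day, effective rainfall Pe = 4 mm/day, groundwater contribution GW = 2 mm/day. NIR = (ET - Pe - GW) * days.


Daily deficit = ET - Pe - GW = 7 - 4 - 2 = 1 mm/day
NIR = 1 * 29 = 29 mm

29.0000 mm


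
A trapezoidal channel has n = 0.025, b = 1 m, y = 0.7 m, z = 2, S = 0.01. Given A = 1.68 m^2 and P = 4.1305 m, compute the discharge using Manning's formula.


R = A/P = 1.68/4.1305 = 0.406730
Q = (1/0.025) * 1.68 * 0.406730^(2/3) * 0.01^0.5

3.6890 m^3/s


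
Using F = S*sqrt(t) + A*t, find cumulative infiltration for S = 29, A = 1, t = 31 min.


F = S*sqrt(t) + A*t
F = 29*sqrt(31) + 1*31
F = 29*5.567764 + 31

192.4652 mm


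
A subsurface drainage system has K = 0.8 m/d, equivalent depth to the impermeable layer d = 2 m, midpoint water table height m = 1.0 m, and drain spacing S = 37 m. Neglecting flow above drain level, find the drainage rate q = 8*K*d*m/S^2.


q = 8*K*d*m/S^2
q = 8*0.8*2*1.0/37^2
q = 12.8000 / 1369

0.0093 m/d


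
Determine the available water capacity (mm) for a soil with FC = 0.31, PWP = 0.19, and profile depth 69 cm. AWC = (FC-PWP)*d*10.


AWC = (FC - PWP) * d * 10
AWC = (0.31 - 0.19) * 69 * 10
AWC = 0.1200 * 69 * 10

82.8000 mm


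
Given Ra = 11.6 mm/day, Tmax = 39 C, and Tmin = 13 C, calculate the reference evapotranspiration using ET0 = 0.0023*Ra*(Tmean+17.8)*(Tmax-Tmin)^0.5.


Tmean = (Tmax + Tmin)/2 = (39 + 13)/2 = 26.0
ET0 = 0.0023 * 11.6 * (26.0 + 17.8) * sqrt(39 - 13)
ET0 = 0.0023 * 11.6 * 43.8 * 5.099020

5.9586 mm/day


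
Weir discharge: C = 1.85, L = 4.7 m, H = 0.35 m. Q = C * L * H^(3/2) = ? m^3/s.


Q = C * L * H^(3/2) = 1.85 * 4.7 * 0.35^1.5 = 1.85 * 4.7 * 0.207063

1.8004 m^3/s


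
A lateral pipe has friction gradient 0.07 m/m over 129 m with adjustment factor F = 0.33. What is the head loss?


hf = J * L * F = 0.07 * 129 * 0.33 = 2.9799 m

2.9799 m


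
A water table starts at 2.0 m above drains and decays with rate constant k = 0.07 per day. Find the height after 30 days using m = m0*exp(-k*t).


m = m0 * exp(-k*t)
m = 2.0 * exp(-0.07 * 30)
m = 2.0 * exp(-2.1000)

0.2449 m


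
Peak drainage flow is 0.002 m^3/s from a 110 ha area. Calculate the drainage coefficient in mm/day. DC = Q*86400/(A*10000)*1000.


DC = Q * 86400 / (A * 10000) * 1000
DC = 0.002 * 86400 / (110 * 10000) * 1000
DC = 172800.0000 / 1100000

0.1571 mm/day


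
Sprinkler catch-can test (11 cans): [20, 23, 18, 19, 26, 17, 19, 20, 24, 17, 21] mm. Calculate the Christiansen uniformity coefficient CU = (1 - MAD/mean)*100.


mean = 20.363636 mm
MAD = 2.280992 mm
CU = (1 - 2.280992/20.363636)*100

88.7987 %


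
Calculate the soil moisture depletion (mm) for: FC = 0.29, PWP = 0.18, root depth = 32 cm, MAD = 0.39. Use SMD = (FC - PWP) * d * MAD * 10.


SMD = (FC - PWP) * d * MAD * 10
SMD = (0.29 - 0.18) * 32 * 0.39 * 10
SMD = 0.1100 * 32 * 0.39 * 10

13.7280 mm


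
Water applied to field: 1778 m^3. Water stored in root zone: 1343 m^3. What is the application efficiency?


Ea = V_root / V_field * 100 = 1343 / 1778 * 100 = 75.5343%

75.5343 %


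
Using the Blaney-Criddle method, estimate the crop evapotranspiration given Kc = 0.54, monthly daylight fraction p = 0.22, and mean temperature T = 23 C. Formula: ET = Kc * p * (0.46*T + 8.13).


ET = Kc * p * (0.46*T + 8.13)
ET = 0.54 * 0.22 * (0.46*23 + 8.13)
ET = 0.54 * 0.22 * 18.7100

2.2227 mm/day


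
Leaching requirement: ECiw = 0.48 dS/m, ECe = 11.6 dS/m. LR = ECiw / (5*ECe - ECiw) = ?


LR = ECiw / (5*ECe - ECiw)
LR = 0.48 / (5*11.6 - 0.48)
LR = 0.48 / 57.5200

0.0083


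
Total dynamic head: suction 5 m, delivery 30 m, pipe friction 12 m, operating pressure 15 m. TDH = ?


TDH = Hs + Hd + hf + Hp = 5 + 30 + 12 + 15 = 62

62 m


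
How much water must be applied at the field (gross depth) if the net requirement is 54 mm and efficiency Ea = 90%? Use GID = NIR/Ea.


Ea = 90% = 0.9
GID = NIR / Ea = 54 / 0.9 = 60.0000 mm

60.0000 mm


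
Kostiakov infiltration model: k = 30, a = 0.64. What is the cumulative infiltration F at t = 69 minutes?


F = k * t^a = 30 * 69^0.64
F = 30 * 15.026693

450.8008 mm


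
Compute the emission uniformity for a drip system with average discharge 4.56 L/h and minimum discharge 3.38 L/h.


EU = (q_min/q_avg)*100 = (3.38/4.56)*100 = 74.1228%

74.1228 %


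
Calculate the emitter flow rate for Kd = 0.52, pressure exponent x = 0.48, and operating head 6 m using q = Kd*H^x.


q = Kd * H^x = 0.52 * 6^0.48 = 0.52 * 2.363266

1.2289 L/h


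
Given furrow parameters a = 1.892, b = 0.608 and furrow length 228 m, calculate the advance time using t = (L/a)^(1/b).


t = (L/a)^(1/b)
t = (228/1.892)^(1/0.608)
t = 120.507400^(1/0.608)

2646.7927 min


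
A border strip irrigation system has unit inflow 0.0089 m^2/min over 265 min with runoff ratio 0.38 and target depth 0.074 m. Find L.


L = q*t/((1+r)*Z)
L = 0.0089*265/((1+0.38)*0.074)
L = 2.3585/0.10212

23.0954 m


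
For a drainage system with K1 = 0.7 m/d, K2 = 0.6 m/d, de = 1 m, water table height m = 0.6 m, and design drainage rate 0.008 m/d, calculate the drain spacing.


S^2 = 8*K2*de*m/q + 4*K1*m^2/q
S^2 = 8*0.6*1*0.6/0.008 + 4*0.7*0.6^2/0.008
S = sqrt(486.0000)

22.0454 m


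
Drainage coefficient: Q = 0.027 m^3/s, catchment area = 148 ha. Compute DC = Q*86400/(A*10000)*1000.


DC = Q * 86400 / (A * 10000) * 1000
DC = 0.027 * 86400 / (148 * 10000) * 1000
DC = 2332800.0000 / 1480000

1.5762 mm/day


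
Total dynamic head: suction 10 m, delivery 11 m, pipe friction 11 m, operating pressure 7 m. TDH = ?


TDH = Hs + Hd + hf + Hp = 10 + 11 + 11 + 7 = 39

39 m


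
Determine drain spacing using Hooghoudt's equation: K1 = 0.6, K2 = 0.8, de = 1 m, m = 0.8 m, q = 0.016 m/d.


S^2 = 8*K2*de*m/q + 4*K1*m^2/q
S^2 = 8*0.8*1*0.8/0.016 + 4*0.6*0.8^2/0.016
S = sqrt(416.0000)

20.3961 m


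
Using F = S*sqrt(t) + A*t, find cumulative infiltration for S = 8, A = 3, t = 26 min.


F = S*sqrt(t) + A*t
F = 8*sqrt(26) + 3*26
F = 8*5.099020 + 78

118.7922 mm


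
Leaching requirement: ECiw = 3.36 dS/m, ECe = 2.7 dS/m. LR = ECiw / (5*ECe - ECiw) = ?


LR = ECiw / (5*ECe - ECiw)
LR = 3.36 / (5*2.7 - 3.36)
LR = 3.36 / 10.1400

0.3314


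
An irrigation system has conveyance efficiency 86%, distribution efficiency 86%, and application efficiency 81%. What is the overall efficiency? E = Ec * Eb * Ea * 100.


Ec = 0.86, Eb = 0.86, Ea = 0.81
E = 0.86 * 0.86 * 0.81 * 100 = 59.9076%

59.9076 %


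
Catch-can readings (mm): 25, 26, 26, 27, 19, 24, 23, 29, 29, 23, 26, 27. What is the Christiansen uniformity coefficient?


mean = 25.333333 mm
MAD = 2.111111 mm
CU = (1 - 2.111111/25.333333)*100

91.6667 %


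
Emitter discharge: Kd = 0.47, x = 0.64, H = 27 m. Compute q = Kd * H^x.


q = Kd * H^x = 0.47 * 27^0.64 = 0.47 * 8.242763

3.8741 L/h


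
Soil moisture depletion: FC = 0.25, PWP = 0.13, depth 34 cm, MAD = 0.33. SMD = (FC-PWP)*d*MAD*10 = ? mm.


SMD = (FC - PWP) * d * MAD * 10
SMD = (0.25 - 0.13) * 34 * 0.33 * 10
SMD = 0.1200 * 34 * 0.33 * 10

13.4640 mm


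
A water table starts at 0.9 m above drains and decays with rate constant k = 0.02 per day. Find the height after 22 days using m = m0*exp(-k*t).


m = m0 * exp(-k*t)
m = 0.9 * exp(-0.02 * 22)
m = 0.9 * exp(-0.4400)

0.5796 m


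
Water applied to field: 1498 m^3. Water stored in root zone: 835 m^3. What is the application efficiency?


Ea = V_root / V_field * 100 = 835 / 1498 * 100 = 55.7410%

55.7410 %


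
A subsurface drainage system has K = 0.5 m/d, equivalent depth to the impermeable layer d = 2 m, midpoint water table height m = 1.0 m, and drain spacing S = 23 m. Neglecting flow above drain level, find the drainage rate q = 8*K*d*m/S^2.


q = 8*K*d*m/S^2
q = 8*0.5*2*1.0/23^2
q = 8.0000 / 529

0.0151 m/d


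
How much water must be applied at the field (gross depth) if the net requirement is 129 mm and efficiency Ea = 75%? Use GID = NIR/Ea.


Ea = 75% = 0.75
GID = NIR / Ea = 129 / 0.75 = 172.0000 mm

172.0000 mm


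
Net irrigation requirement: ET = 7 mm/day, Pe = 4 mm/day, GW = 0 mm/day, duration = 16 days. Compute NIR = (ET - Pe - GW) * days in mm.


Daily deficit = ET - Pe - GW = 7 - 4 - 0 = 3 mm/day
NIR = 3 * 16 = 48 mm

48.0000 mm


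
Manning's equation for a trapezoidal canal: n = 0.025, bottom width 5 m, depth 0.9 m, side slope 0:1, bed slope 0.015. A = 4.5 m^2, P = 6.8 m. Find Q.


R = A/P = 4.5/6.8 = 0.661765
Q = (1/0.025) * 4.5 * 0.661765^(2/3) * 0.015^0.5

16.7412 m^3/s


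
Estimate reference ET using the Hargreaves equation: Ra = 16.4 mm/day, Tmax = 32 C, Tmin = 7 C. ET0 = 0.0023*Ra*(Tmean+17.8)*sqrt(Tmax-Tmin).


Tmean = (Tmax + Tmin)/2 = (32 + 7)/2 = 19.5
ET0 = 0.0023 * 16.4 * (19.5 + 17.8) * sqrt(32 - 7)
ET0 = 0.0023 * 16.4 * 37.3 * 5.000000

7.0348 mm/day


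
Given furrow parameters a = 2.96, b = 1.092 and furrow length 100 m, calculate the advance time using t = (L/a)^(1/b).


t = (L/a)^(1/b)
t = (100/2.96)^(1/1.092)
t = 33.783784^(1/1.092)

25.1140 min


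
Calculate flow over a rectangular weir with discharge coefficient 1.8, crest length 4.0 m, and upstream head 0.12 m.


Q = C * L * H^(3/2) = 1.8 * 4.0 * 0.12^1.5 = 1.8 * 4.0 * 0.041569

0.2993 m^3/s


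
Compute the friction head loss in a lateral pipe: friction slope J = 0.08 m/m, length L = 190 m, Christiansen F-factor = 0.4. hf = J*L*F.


hf = J * L * F = 0.08 * 190 * 0.4 = 6.0800 m

6.0800 m


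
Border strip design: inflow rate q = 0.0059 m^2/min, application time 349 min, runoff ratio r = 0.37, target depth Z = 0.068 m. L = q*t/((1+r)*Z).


L = q*t/((1+r)*Z)
L = 0.0059*349/((1+0.37)*0.068)
L = 2.0591/0.09316

22.1028 m


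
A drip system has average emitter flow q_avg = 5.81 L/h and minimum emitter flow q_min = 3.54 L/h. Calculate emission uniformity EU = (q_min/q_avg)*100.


EU = (q_min/q_avg)*100 = (3.54/5.81)*100 = 60.9294%

60.9294 %


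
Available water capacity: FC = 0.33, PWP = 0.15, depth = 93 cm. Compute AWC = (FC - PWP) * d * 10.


AWC = (FC - PWP) * d * 10
AWC = (0.33 - 0.15) * 93 * 10
AWC = 0.1800 * 93 * 10

167.4000 mm


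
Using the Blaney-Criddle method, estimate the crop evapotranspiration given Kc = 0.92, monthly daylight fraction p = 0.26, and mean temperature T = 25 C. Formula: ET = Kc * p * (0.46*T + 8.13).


ET = Kc * p * (0.46*T + 8.13)
ET = 0.92 * 0.26 * (0.46*25 + 8.13)
ET = 0.92 * 0.26 * 19.6300

4.6955 mm/day


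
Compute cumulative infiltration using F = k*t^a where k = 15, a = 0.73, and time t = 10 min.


F = k * t^a = 15 * 10^0.73
F = 15 * 5.370318

80.5548 mm


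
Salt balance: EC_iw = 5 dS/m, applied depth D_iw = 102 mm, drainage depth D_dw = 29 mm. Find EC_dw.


EC_dw = EC_iw * D_iw / D_dw
EC_dw = 5 * 102 / 29
EC_dw = 510 / 29

17.5862 dS/m


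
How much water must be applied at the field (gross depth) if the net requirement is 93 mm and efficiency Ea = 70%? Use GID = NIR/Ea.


Ea = 70% = 0.7
GID = NIR / Ea = 93 / 0.7 = 132.8571 mm

132.8571 mm


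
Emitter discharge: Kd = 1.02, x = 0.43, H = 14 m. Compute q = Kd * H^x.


q = Kd * H^x = 1.02 * 14^0.43 = 1.02 * 3.110535

3.1727 L/h


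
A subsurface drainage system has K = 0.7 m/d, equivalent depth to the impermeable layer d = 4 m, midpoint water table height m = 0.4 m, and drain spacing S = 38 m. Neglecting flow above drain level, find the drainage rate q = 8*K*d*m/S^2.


q = 8*K*d*m/S^2
q = 8*0.7*4*0.4/38^2
q = 8.9600 / 1444

0.0062 m/d


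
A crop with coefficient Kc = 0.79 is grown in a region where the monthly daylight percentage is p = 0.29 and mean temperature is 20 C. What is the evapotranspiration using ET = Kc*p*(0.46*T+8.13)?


ET = Kc * p * (0.46*T + 8.13)
ET = 0.79 * 0.29 * (0.46*20 + 8.13)
ET = 0.79 * 0.29 * 17.3300

3.9703 mm/day


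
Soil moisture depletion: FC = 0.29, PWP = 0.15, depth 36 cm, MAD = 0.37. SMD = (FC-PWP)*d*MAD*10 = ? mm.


SMD = (FC - PWP) * d * MAD * 10
SMD = (0.29 - 0.15) * 36 * 0.37 * 10
SMD = 0.1400 * 36 * 0.37 * 10

18.6480 mm


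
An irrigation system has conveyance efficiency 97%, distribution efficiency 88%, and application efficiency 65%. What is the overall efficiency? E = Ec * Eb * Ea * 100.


Ec = 0.97, Eb = 0.88, Ea = 0.65
E = 0.97 * 0.88 * 0.65 * 100 = 55.4840%

55.4840 %


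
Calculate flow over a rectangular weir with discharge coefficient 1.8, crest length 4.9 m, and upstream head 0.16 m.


Q = C * L * H^(3/2) = 1.8 * 4.9 * 0.16^1.5 = 1.8 * 4.9 * 0.064000

0.5645 m^3/s


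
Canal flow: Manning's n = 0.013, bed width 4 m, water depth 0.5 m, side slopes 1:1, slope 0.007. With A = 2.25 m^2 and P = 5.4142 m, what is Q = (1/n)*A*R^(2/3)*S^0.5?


R = A/P = 2.25/5.4142 = 0.415574
Q = (1/0.013) * 2.25 * 0.415574^(2/3) * 0.007^0.5

8.0641 m^3/s


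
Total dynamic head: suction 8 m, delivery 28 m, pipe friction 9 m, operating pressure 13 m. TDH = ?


TDH = Hs + Hd + hf + Hp = 8 + 28 + 9 + 13 = 58

58 m


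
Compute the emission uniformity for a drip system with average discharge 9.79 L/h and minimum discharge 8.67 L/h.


EU = (q_min/q_avg)*100 = (8.67/9.79)*100 = 88.5598%

88.5598 %


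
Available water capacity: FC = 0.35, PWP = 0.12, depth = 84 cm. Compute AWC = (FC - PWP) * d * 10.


AWC = (FC - PWP) * d * 10
AWC = (0.35 - 0.12) * 84 * 10
AWC = 0.2300 * 84 * 10

193.2000 mm


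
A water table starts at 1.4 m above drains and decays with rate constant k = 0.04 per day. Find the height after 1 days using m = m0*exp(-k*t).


m = m0 * exp(-k*t)
m = 1.4 * exp(-0.04 * 1)
m = 1.4 * exp(-0.0400)

1.3451 m


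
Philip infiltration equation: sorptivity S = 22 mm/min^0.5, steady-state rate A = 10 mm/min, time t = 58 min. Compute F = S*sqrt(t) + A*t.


F = S*sqrt(t) + A*t
F = 22*sqrt(58) + 10*58
F = 22*7.615773 + 580

747.5470 mm


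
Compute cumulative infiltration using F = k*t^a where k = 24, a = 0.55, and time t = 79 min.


F = k * t^a = 24 * 79^0.55
F = 24 * 11.058466

265.4032 mm


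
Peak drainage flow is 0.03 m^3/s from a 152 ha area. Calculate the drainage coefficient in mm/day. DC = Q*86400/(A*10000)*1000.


DC = Q * 86400 / (A * 10000) * 1000
DC = 0.03 * 86400 / (152 * 10000) * 1000
DC = 2592000.0000 / 1520000

1.7053 mm/day


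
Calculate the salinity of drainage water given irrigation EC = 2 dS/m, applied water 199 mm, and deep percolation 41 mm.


EC_dw = EC_iw * D_iw / D_dw
EC_dw = 2 * 199 / 41
EC_dw = 398 / 41

9.7073 dS/m


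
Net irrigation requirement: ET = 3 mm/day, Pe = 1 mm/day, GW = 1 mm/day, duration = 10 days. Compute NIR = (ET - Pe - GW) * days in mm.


Daily deficit = ET - Pe - GW = 3 - 1 - 1 = 1 mm/day
NIR = 1 * 10 = 10 mm

10.0000 mm


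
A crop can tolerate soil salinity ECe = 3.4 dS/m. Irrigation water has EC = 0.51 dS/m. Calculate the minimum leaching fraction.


LR = ECiw / (5*ECe - ECiw)
LR = 0.51 / (5*3.4 - 0.51)
LR = 0.51 / 16.4900

0.0309


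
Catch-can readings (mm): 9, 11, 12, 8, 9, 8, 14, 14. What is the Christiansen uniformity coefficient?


mean = 10.625000 mm
MAD = 2.125000 mm
CU = (1 - 2.125000/10.625000)*100

80.0000 %


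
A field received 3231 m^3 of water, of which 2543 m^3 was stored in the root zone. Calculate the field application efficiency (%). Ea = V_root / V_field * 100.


Ea = V_root / V_field * 100 = 2543 / 3231 * 100 = 78.7063%

78.7063 %


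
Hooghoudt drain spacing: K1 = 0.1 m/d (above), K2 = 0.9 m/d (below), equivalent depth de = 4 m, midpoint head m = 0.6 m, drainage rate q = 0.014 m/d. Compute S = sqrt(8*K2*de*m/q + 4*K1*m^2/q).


S^2 = 8*K2*de*m/q + 4*K1*m^2/q
S^2 = 8*0.9*4*0.6/0.014 + 4*0.1*0.6^2/0.014
S = sqrt(1244.5714)

35.2785 m


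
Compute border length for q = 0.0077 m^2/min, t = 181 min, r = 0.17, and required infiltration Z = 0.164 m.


L = q*t/((1+r)*Z)
L = 0.0077*181/((1+0.17)*0.164)
L = 1.3937/0.19188

7.2634 m


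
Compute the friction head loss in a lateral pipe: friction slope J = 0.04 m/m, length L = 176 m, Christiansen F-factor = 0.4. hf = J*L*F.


hf = J * L * F = 0.04 * 176 * 0.4 = 2.8160 m

2.8160 m


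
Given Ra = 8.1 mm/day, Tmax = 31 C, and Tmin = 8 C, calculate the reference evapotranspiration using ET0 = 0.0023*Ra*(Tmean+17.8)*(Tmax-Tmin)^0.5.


Tmean = (Tmax + Tmin)/2 = (31 + 8)/2 = 19.5
ET0 = 0.0023 * 8.1 * (19.5 + 17.8) * sqrt(31 - 8)
ET0 = 0.0023 * 8.1 * 37.3 * 4.795832

3.3326 mm/day


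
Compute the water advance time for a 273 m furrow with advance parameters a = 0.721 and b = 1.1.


t = (L/a)^(1/b)
t = (273/0.721)^(1/1.1)
t = 378.640777^(1/1.1)

220.7207 min


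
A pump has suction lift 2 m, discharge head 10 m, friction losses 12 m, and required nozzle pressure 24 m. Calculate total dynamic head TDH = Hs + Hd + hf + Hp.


TDH = Hs + Hd + hf + Hp = 2 + 10 + 12 + 24 = 48

48 m


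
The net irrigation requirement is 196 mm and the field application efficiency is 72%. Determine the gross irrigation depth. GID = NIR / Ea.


Ea = 72% = 0.72
GID = NIR / Ea = 196 / 0.72 = 272.2222 mm

272.2222 mm


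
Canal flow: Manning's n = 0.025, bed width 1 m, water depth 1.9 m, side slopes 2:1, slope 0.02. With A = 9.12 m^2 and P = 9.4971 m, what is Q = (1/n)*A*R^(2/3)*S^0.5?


R = A/P = 9.12/9.4971 = 0.960293
Q = (1/0.025) * 9.12 * 0.960293^(2/3) * 0.02^0.5

50.2156 m^3/s


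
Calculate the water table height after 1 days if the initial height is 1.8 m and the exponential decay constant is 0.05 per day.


m = m0 * exp(-k*t)
m = 1.8 * exp(-0.05 * 1)
m = 1.8 * exp(-0.0500)

1.7122 m


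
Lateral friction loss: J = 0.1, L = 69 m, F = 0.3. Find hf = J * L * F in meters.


hf = J * L * F = 0.1 * 69 * 0.3 = 2.0700 m

2.0700 m


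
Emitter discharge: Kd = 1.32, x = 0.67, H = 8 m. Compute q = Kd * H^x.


q = Kd * H^x = 1.32 * 8^0.67 = 1.32 * 4.027822

5.3167 L/h


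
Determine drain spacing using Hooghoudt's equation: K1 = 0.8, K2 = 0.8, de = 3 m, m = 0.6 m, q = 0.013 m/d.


S^2 = 8*K2*de*m/q + 4*K1*m^2/q
S^2 = 8*0.8*3*0.6/0.013 + 4*0.8*0.6^2/0.013
S = sqrt(974.7692)

31.2213 m


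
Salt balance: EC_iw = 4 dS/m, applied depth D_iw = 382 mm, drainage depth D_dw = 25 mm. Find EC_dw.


EC_dw = EC_iw * D_iw / D_dw
EC_dw = 4 * 382 / 25
EC_dw = 1528 / 25

61.1200 dS/m


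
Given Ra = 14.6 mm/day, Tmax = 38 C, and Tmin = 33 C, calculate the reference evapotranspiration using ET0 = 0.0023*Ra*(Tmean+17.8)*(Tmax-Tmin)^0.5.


Tmean = (Tmax + Tmin)/2 = (38 + 33)/2 = 35.5
ET0 = 0.0023 * 14.6 * (35.5 + 17.8) * sqrt(38 - 33)
ET0 = 0.0023 * 14.6 * 53.3 * 2.236068

4.0021 mm/day


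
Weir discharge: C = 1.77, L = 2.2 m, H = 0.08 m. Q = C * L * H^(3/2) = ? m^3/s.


Q = C * L * H^(3/2) = 1.77 * 2.2 * 0.08^1.5 = 1.77 * 2.2 * 0.022627

0.0881 m^3/s


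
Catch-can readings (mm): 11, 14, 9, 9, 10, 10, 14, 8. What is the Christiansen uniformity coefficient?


mean = 10.625000 mm
MAD = 1.781250 mm
CU = (1 - 1.781250/10.625000)*100

83.2353 %


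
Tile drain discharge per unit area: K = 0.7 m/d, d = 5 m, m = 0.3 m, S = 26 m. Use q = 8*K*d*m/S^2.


q = 8*K*d*m/S^2
q = 8*0.7*5*0.3/26^2
q = 8.4000 / 676

0.0124 m/d


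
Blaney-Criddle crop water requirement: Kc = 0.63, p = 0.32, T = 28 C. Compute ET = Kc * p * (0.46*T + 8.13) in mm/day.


ET = Kc * p * (0.46*T + 8.13)
ET = 0.63 * 0.32 * (0.46*28 + 8.13)
ET = 0.63 * 0.32 * 21.0100

4.2356 mm/day


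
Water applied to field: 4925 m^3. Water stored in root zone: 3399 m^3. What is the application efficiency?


Ea = V_root / V_field * 100 = 3399 / 4925 * 100 = 69.0152%

69.0152 %


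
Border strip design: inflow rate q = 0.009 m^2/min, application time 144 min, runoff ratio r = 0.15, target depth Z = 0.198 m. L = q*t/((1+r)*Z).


L = q*t/((1+r)*Z)
L = 0.009*144/((1+0.15)*0.198)
L = 1.296/0.2277

5.6917 m


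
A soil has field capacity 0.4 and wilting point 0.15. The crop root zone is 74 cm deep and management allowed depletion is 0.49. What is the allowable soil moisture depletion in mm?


SMD = (FC - PWP) * d * MAD * 10
SMD = (0.4 - 0.15) * 74 * 0.49 * 10
SMD = 0.2500 * 74 * 0.49 * 10

90.6500 mm


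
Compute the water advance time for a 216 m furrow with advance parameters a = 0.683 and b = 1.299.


t = (L/a)^(1/b)
t = (216/0.683)^(1/1.299)
t = 316.251830^(1/1.299)

84.0587 min


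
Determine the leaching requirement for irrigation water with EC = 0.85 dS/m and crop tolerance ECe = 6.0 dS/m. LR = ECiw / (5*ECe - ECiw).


LR = ECiw / (5*ECe - ECiw)
LR = 0.85 / (5*6.0 - 0.85)
LR = 0.85 / 29.1500

0.0292


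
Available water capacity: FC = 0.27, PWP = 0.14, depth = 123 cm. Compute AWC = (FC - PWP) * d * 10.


AWC = (FC - PWP) * d * 10
AWC = (0.27 - 0.14) * 123 * 10
AWC = 0.1300 * 123 * 10

159.9000 mm


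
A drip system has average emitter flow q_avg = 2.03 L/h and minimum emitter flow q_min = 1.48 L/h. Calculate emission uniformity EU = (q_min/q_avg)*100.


EU = (q_min/q_avg)*100 = (1.48/2.03)*100 = 72.9064%

72.9064 %


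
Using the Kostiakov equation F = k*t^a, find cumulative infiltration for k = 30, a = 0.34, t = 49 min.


F = k * t^a = 30 * 49^0.34
F = 30 * 3.755490

112.6647 mm


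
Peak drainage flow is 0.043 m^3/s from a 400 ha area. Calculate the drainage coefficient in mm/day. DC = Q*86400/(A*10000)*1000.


DC = Q * 86400 / (A * 10000) * 1000
DC = 0.043 * 86400 / (400 * 10000) * 1000
DC = 3715200.0000 / 4000000

0.9288 mm/day


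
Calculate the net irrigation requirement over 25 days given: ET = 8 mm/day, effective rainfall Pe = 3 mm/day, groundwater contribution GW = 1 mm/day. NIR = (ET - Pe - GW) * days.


Daily deficit = ET - Pe - GW = 8 - 3 - 1 = 4 mm/day
NIR = 4 * 25 = 100 mm

100.0000 mm


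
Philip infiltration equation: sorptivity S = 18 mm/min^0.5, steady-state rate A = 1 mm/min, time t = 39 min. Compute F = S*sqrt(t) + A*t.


F = S*sqrt(t) + A*t
F = 18*sqrt(39) + 1*39
F = 18*6.244998 + 39

151.4100 mm


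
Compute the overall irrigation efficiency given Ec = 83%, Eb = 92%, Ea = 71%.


Ec = 0.83, Eb = 0.92, Ea = 0.71
E = 0.83 * 0.92 * 0.71 * 100 = 54.2156%

54.2156 %


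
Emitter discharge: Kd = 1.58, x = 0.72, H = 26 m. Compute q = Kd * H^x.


q = Kd * H^x = 1.58 * 26^0.72 = 1.58 * 10.441931

16.4983 L/h


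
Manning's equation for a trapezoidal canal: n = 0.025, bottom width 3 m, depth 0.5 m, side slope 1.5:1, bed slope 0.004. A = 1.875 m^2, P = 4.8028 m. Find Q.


R = A/P = 1.875/4.8028 = 0.390397
Q = (1/0.025) * 1.875 * 0.390397^(2/3) * 0.004^0.5

2.5337 m^3/s


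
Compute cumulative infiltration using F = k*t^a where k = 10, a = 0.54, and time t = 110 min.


F = k * t^a = 10 * 110^0.54
F = 10 * 12.657620

126.5762 mm


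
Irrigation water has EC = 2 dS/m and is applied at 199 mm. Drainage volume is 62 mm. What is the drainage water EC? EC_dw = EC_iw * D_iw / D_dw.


EC_dw = EC_iw * D_iw / D_dw
EC_dw = 2 * 199 / 62
EC_dw = 398 / 62

6.4194 dS/m


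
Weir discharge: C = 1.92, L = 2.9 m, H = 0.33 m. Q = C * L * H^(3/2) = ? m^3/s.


Q = C * L * H^(3/2) = 1.92 * 2.9 * 0.33^1.5 = 1.92 * 2.9 * 0.189571

1.0555 m^3/s


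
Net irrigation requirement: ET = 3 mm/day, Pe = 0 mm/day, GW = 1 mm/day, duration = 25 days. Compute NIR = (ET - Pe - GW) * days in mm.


Daily deficit = ET - Pe - GW = 3 - 0 - 1 = 2 mm/day
NIR = 2 * 25 = 50 mm

50.0000 mm


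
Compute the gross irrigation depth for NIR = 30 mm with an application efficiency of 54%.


Ea = 54% = 0.54
GID = NIR / Ea = 30 / 0.54 = 55.5556 mm

55.5556 mm


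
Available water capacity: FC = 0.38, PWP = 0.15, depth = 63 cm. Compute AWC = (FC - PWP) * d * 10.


AWC = (FC - PWP) * d * 10
AWC = (0.38 - 0.15) * 63 * 10
AWC = 0.2300 * 63 * 10

144.9000 mm
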